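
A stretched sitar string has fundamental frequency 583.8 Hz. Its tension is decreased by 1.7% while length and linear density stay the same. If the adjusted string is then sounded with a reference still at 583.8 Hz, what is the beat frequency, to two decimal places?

For a string, f ∝ √T, so the new frequency is 583.8·√0.983 = 578.8164 Hz.
f_beat = |578.8164 − 583.8| = 4.98 Hz.

4.98 Hz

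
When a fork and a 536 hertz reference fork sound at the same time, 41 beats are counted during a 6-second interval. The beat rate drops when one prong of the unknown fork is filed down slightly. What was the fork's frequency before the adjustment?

529.1667 Hz

Beat frequency = 41/6 = 6.8333 Hz.
|f − 536| = 6.8333, so the fork was at either 529.1667 Hz or 542.8333 Hz.
Filing a prong removes mass and raises the fork's frequency; the adjustment raises the fork's frequency.
The beat rate fell, so the adjustment moved the fork toward 536 Hz — it must have started below the reference.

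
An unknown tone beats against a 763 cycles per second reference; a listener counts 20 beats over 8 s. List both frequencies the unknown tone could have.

760.5 Hz or 765.5 Hz

Beat frequency = 20/8 = 2.5 Hz.
|f − 763| = 2.5, so f = 763 ± 2.5.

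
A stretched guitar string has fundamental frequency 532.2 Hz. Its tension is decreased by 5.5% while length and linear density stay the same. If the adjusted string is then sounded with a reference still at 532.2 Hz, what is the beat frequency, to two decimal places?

14.84 Hz

For a string, f ∝ √T, so the new frequency is 532.2·√0.945 = 517.3575 Hz.
f_beat = |517.3575 − 532.2| = 14.84 Hz.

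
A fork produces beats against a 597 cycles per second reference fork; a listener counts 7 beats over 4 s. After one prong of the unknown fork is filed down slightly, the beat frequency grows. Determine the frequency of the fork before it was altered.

Beat frequency = 7/4 = 1.75 Hz.
|f − 597| = 1.75, so the fork was at either 595.25 Hz or 598.75 Hz.
Filing a prong removes mass and raises the fork's frequency; the adjustment raises the fork's frequency.
The beat rate rose, so the adjustment moved the fork further from 597 Hz — it was already above the reference.

598.75 Hz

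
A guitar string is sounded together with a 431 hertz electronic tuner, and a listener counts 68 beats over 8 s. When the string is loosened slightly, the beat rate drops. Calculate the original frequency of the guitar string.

Beat frequency = 68/8 = 8.5 Hz.
|f − 431| = 8.5, so the guitar string was at either 422.5 Hz or 439.5 Hz.
Reducing tension lowers a string's frequency; the adjustment lowers the guitar string's frequency.
The beat rate fell, so the adjustment moved the guitar string toward 431 Hz — it must have started above the reference.

439.5 Hz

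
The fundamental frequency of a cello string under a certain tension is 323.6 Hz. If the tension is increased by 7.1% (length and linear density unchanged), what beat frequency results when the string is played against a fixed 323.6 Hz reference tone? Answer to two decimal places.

11.29 Hz

For a string, f ∝ √T, so the new frequency is 323.6·√1.071 = 334.8908 Hz.
f_beat = |334.8908 − 323.6| = 11.29 Hz.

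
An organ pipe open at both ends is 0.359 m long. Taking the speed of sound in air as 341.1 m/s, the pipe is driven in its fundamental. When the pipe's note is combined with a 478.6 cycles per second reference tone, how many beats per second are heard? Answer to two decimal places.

3.53 Hz

Open pipe: f_n = n·v/(2L) = 1·341.1/(2·0.359) = 475.0696 Hz.
f_beat = |475.0696 − 478.6| = 3.53 Hz.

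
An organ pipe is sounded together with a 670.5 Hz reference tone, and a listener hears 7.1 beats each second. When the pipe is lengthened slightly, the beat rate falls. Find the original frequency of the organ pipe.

|f − 670.5| = 7.1, so the organ pipe was at either 663.4 Hz or 677.6 Hz.
A longer pipe has a lower fundamental; the adjustment lowers the organ pipe's frequency.
The beat rate fell, so the adjustment moved the organ pipe toward 670.5 Hz — it must have started above the reference.

677.6 Hz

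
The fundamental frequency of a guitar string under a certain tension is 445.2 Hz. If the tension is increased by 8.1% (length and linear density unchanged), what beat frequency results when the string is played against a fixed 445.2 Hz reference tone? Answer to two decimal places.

For a string, f ∝ √T, so the new frequency is 445.2·√1.081 = 462.8796 Hz.
f_beat = |462.8796 − 445.2| = 17.68 Hz.

17.68 Hz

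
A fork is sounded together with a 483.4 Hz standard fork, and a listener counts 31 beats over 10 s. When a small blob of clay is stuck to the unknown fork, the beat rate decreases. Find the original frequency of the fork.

486.5 Hz

Beat frequency = 31/10 = 3.1 Hz.
|f − 483.4| = 3.1, so the fork was at either 480.3 Hz or 486.5 Hz.
Adding mass to a fork lowers its frequency; the adjustment lowers the fork's frequency.
The beat rate fell, so the adjustment moved the fork toward 483.4 Hz — it must have started above the reference.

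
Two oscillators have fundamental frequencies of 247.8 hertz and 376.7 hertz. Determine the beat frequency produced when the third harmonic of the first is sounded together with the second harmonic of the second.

Third harmonic of the first: 3·247.8 = 743.4 Hz.
Second harmonic of the second: 2·376.7 = 753.4 Hz.
f_beat = |743.4 − 753.4| = 10.0 Hz.

10.0 Hz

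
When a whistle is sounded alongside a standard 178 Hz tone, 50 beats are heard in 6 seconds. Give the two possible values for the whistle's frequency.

169.6667 Hz or 186.3333 Hz

Beat frequency = 50/6 = 8.3333 Hz.
|f − 178| = 8.3333, so f = 178 ± 8.3333.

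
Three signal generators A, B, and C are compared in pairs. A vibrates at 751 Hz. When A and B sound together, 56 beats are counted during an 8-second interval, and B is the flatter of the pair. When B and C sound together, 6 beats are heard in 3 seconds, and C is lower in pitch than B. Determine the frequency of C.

742 Hz

A–B: Beat frequency = 56/8 = 7 Hz.
B is below A, so f_B = 751 − 7 = 744 Hz.
B–C: Beat frequency = 6/3 = 2 Hz.
C is below B, so f_C = 744 − 2 = 742 Hz.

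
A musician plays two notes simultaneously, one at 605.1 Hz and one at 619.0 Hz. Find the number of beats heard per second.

13.9 Hz

The beat frequency equals the magnitude of the frequency difference.
|605.1 − 619.0| = 13.9 Hz.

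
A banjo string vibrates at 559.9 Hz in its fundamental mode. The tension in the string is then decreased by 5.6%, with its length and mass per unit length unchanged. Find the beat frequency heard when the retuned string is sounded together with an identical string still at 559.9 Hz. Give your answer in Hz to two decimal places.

For a string, f ∝ √T, so the new frequency is 559.9·√0.944 = 543.9969 Hz.
f_beat = |543.9969 − 559.9| = 15.90 Hz.

15.90 Hz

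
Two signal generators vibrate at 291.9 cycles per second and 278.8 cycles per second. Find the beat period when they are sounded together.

0.076 s

f_beat = |291.9 − 278.8| = 13.1 Hz.
Beat period T = 1 / f_beat = 1 / 13.1 s.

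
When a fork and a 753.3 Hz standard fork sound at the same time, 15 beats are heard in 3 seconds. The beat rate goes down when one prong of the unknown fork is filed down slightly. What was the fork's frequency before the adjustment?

Beat frequency = 15/3 = 5 Hz.
|f − 753.3| = 5, so the fork was at either 748.3 Hz or 758.3 Hz.
Filing a prong removes mass and raises the fork's frequency; the adjustment raises the fork's frequency.
The beat rate fell, so the adjustment moved the fork toward 753.3 Hz — it must have started below the reference.

748.3 Hz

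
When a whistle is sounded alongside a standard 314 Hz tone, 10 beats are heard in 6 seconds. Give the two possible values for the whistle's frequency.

312.3333 Hz or 315.6667 Hz

Beat frequency = 10/6 = 1.6667 Hz.
|f − 314| = 1.6667, so f = 314 ± 1.6667.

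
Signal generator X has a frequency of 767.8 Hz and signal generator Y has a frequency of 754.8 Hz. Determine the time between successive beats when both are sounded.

0.077 s

f_beat = |767.8 − 754.8| = 13 Hz.
Beat period T = 1 / f_beat = 1 / 13 s.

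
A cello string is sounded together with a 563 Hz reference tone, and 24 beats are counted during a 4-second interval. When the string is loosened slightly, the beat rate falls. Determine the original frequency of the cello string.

Beat frequency = 24/4 = 6 Hz.
|f − 563| = 6, so the cello string was at either 557 Hz or 569 Hz.
Reducing tension lowers a string's frequency; the adjustment lowers the cello string's frequency.
The beat rate fell, so the adjustment moved the cello string toward 563 Hz — it must have started above the reference.

569 Hz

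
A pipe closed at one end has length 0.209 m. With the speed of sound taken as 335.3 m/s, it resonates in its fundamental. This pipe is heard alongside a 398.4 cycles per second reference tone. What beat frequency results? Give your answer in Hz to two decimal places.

Closed pipe (odd harmonics): f_n = n·v/(4L) = 1·335.3/(4·0.209) = 401.0766 Hz.
f_beat = |401.0766 − 398.4| = 2.68 Hz.

2.68 Hz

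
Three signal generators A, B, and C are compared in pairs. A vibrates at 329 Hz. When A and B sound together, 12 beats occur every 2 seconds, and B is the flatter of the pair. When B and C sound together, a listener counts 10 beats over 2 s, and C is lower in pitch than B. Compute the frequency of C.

A–B: Beat frequency = 12/2 = 6 Hz.
B is below A, so f_B = 329 − 6 = 323 Hz.
B–C: Beat frequency = 10/2 = 5 Hz.
C is below B, so f_C = 323 − 5 = 318 Hz.

318 Hz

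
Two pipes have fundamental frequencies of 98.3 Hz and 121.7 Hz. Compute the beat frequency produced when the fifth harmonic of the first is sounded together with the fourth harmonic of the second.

4.7 Hz

Fifth harmonic of the first: 5·98.3 = 491.5 Hz.
Fourth harmonic of the second: 4·121.7 = 486.8 Hz.
f_beat = |491.5 − 486.8| = 4.7 Hz.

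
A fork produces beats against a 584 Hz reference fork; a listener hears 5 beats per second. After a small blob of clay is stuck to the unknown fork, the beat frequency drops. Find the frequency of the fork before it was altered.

|f − 584| = 5, so the fork was at either 579 Hz or 589 Hz.
Adding mass to a fork lowers its frequency; the adjustment lowers the fork's frequency.
The beat rate fell, so the adjustment moved the fork toward 584 Hz — it must have started above the reference.

589 Hz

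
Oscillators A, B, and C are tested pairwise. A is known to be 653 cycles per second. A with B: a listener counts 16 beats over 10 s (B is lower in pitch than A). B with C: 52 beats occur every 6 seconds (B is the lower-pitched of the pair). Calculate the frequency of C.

A–B: Beat frequency = 16/10 = 1.6 Hz.
B is below A, so f_B = 653 − 1.6 = 651.4 Hz.
B–C: Beat frequency = 52/6 = 8.6667 Hz.
C is above B, so f_C = 651.4 + 8.6667 = 660.0667 Hz.

660.0667 Hz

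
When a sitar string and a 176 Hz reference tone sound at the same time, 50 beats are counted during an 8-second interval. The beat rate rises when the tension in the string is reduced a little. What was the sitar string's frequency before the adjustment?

169.75 Hz

Beat frequency = 50/8 = 6.25 Hz.
|f − 176| = 6.25, so the sitar string was at either 169.75 Hz or 182.25 Hz.
Lower tension means lower frequency; the adjustment lowers the sitar string's frequency.
The beat rate rose, so the adjustment moved the sitar string further from 176 Hz — it was already below the reference.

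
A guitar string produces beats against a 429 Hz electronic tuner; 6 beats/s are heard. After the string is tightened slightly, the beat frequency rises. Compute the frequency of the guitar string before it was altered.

|f − 429| = 6, so the guitar string was at either 423 Hz or 435 Hz.
Increasing tension raises a string's frequency; the adjustment raises the guitar string's frequency.
The beat rate rose, so the adjustment moved the guitar string further from 429 Hz — it was already above the reference.

435 Hz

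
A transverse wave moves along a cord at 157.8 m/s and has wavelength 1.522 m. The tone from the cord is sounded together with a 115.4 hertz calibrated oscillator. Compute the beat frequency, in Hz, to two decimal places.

11.72 Hz

Source frequency f = v/λ = 157.8/1.522 = 103.6794 Hz.
f_beat = |103.6794 − 115.4| = 11.72 Hz.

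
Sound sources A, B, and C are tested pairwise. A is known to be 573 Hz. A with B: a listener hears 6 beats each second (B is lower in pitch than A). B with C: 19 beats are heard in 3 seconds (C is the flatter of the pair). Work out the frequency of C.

B is below A, so f_B = 573 − 6 = 567 Hz.
B–C: Beat frequency = 19/3 = 6.3333 Hz.
C is below B, so f_C = 567 − 6.3333 = 560.6667 Hz.

560.6667 Hz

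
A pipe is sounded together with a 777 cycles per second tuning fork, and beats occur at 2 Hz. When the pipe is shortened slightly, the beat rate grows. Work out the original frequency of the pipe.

779 Hz

|f − 777| = 2, so the pipe was at either 775 Hz or 779 Hz.
A shorter pipe has a higher fundamental; the adjustment raises the pipe's frequency.
The beat rate rose, so the adjustment moved the pipe further from 777 Hz — it was already above the reference.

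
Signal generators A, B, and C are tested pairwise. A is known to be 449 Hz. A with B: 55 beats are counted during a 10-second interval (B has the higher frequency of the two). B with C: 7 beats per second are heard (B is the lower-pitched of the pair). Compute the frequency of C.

461.5 Hz

A–B: Beat frequency = 55/10 = 5.5 Hz.
B is above A, so f_B = 449 + 5.5 = 454.5 Hz.
C is above B, so f_C = 454.5 + 7 = 461.5 Hz.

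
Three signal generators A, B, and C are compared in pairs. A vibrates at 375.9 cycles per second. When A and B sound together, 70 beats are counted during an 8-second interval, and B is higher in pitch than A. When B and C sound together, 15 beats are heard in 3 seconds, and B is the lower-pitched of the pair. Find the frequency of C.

389.65 Hz

A–B: Beat frequency = 70/8 = 8.75 Hz.
B is above A, so f_B = 375.9 + 8.75 = 384.65 Hz.
B–C: Beat frequency = 15/3 = 5 Hz.
C is above B, so f_C = 384.65 + 5 = 389.65 Hz.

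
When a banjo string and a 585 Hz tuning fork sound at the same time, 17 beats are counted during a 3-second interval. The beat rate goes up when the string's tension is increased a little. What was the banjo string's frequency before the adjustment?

Beat frequency = 17/3 = 5.6667 Hz.
|f − 585| = 5.6667, so the banjo string was at either 579.3333 Hz or 590.6667 Hz.
Higher tension means higher frequency; the adjustment raises the banjo string's frequency.
The beat rate rose, so the adjustment moved the banjo string further from 585 Hz — it was already above the reference.

590.6667 Hz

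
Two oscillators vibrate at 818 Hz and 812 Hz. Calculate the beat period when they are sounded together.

0.167 s

f_beat = |818 − 812| = 6 Hz.
Beat period T = 1 / f_beat = 1 / 6 s.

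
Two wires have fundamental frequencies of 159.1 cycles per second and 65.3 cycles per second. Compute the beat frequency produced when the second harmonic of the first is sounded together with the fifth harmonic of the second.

Second harmonic of the first: 2·159.1 = 318.2 Hz.
Fifth harmonic of the second: 5·65.3 = 326.5 Hz.
f_beat = |318.2 − 326.5| = 8.3 Hz.

8.3 Hz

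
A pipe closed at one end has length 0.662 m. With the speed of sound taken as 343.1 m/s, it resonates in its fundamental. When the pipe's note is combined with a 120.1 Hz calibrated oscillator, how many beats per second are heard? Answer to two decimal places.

9.47 Hz

Closed pipe (odd harmonics): f_n = n·v/(4L) = 1·343.1/(4·0.662) = 129.5695 Hz.
f_beat = |129.5695 − 120.1| = 9.47 Hz.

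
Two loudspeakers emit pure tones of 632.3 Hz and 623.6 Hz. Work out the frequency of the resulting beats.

The beat frequency equals the magnitude of the frequency difference.
|632.3 − 623.6| = 8.7 Hz.

8.7 Hz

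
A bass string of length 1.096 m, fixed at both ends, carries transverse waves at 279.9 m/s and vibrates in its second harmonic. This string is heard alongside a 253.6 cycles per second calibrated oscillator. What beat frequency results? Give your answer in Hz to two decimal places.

For a string fixed at both ends, f_n = n·v/(2L) = 2·279.9/(2·1.096) = 255.3832 Hz.
f_beat = |255.3832 − 253.6| = 1.78 Hz.

1.78 Hz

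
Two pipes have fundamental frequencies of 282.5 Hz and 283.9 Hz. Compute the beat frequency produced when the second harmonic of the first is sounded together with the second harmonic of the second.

Second harmonic of the first: 2·282.5 = 565.0 Hz.
Second harmonic of the second: 2·283.9 = 567.8 Hz.
f_beat = |565.0 − 567.8| = 2.8 Hz.

2.8 Hz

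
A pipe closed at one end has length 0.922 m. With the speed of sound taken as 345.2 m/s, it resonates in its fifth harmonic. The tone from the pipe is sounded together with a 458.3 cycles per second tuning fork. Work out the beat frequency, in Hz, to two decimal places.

Closed pipe (odd harmonics): f_n = n·v/(4L) = 5·345.2/(4·0.922) = 468.0043 Hz.
f_beat = |468.0043 − 458.3| = 9.70 Hz.

9.70 Hz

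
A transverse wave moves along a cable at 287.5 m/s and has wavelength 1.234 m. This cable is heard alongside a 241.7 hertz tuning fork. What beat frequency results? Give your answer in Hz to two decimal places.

8.72 Hz

Source frequency f = v/λ = 287.5/1.234 = 232.9822 Hz.
f_beat = |232.9822 − 241.7| = 8.72 Hz.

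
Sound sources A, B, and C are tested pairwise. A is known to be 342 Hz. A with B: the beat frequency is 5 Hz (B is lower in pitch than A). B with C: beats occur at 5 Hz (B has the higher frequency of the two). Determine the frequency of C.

B is below A, so f_B = 342 − 5 = 337 Hz.
C is below B, so f_C = 337 − 5 = 332 Hz.

332 Hz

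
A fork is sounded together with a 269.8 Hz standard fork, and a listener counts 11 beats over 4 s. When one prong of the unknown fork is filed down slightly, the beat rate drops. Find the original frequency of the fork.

Beat frequency = 11/4 = 2.75 Hz.
|f − 269.8| = 2.75, so the fork was at either 267.05 Hz or 272.55 Hz.
Filing a prong removes mass and raises the fork's frequency; the adjustment raises the fork's frequency.
The beat rate fell, so the adjustment moved the fork toward 269.8 Hz — it must have started below the reference.

267.05 Hz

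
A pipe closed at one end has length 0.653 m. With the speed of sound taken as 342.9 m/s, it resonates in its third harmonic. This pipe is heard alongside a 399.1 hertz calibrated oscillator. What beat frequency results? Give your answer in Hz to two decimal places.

Closed pipe (odd harmonics): f_n = n·v/(4L) = 3·342.9/(4·0.653) = 393.8361 Hz.
f_beat = |393.8361 − 399.1| = 5.26 Hz.

5.26 Hz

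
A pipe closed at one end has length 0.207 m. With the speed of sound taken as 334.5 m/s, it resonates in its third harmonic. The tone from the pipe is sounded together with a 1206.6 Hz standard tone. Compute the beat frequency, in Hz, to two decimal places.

5.36 Hz

Closed pipe (odd harmonics): f_n = n·v/(4L) = 3·334.5/(4·0.207) = 1211.9565 Hz.
f_beat = |1211.9565 − 1206.6| = 5.36 Hz.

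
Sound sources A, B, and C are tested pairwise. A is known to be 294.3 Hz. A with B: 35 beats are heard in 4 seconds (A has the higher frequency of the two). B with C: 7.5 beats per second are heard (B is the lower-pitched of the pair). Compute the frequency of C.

293.05 Hz

A–B: Beat frequency = 35/4 = 8.75 Hz.
B is below A, so f_B = 294.3 − 8.75 = 285.55 Hz.
C is above B, so f_C = 285.55 + 7.5 = 293.05 Hz.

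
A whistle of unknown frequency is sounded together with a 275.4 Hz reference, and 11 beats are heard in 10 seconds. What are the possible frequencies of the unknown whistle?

274.3 Hz or 276.5 Hz

Beat frequency = 11/10 = 1.1 Hz.
|f − 275.4| = 1.1, so f = 275.4 ± 1.1.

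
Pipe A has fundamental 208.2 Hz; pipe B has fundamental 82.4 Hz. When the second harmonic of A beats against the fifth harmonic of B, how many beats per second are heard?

4.4 Hz

Second harmonic of the first: 2·208.2 = 416.4 Hz.
Fifth harmonic of the second: 5·82.4 = 412.0 Hz.
f_beat = |416.4 − 412.0| = 4.4 Hz.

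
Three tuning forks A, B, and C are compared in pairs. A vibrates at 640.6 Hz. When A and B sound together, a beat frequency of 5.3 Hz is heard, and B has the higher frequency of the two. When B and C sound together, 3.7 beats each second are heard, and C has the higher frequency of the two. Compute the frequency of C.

649.6 Hz

B is above A, so f_B = 640.6 + 5.3 = 645.9 Hz.
C is above B, so f_C = 645.9 + 3.7 = 649.6 Hz.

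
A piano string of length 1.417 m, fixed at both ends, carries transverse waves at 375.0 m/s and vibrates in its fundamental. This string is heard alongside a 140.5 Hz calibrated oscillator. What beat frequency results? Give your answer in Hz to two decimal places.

For a string fixed at both ends, f_n = n·v/(2L) = 1·375.0/(2·1.417) = 132.3218 Hz.
f_beat = |132.3218 − 140.5| = 8.18 Hz.

8.18 Hz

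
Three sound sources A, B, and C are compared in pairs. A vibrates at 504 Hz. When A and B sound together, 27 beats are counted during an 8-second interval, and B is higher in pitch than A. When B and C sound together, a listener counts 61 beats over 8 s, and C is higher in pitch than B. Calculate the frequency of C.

A–B: Beat frequency = 27/8 = 3.375 Hz.
B is above A, so f_B = 504 + 3.375 = 507.375 Hz.
B–C: Beat frequency = 61/8 = 7.625 Hz.
C is above B, so f_C = 507.375 + 7.625 = 515 Hz.

515 Hz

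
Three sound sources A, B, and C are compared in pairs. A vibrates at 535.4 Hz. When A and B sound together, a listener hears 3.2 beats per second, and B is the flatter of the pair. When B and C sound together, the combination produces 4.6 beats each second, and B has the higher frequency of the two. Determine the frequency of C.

527.6 Hz

B is below A, so f_B = 535.4 − 3.2 = 532.2 Hz.
C is below B, so f_C = 532.2 − 4.6 = 527.6 Hz.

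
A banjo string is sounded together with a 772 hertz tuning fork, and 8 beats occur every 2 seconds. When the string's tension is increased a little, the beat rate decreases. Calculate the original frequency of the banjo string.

Beat frequency = 8/2 = 4 Hz.
|f − 772| = 4, so the banjo string was at either 768 Hz or 776 Hz.
Higher tension means higher frequency; the adjustment raises the banjo string's frequency.
The beat rate fell, so the adjustment moved the banjo string toward 772 Hz — it must have started below the reference.

768 Hz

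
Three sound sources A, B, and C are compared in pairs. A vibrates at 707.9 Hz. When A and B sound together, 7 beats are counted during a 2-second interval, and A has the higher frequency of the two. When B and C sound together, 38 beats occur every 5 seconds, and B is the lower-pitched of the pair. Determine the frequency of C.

712 Hz

A–B: Beat frequency = 7/2 = 3.5 Hz.
B is below A, so f_B = 707.9 − 3.5 = 704.4 Hz.
B–C: Beat frequency = 38/5 = 7.6 Hz.
C is above B, so f_C = 704.4 + 7.6 = 712 Hz.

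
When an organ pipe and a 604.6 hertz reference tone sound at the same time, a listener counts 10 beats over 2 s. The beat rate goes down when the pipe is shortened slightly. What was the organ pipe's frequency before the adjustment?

Beat frequency = 10/2 = 5 Hz.
|f − 604.6| = 5, so the organ pipe was at either 599.6 Hz or 609.6 Hz.
A shorter pipe has a higher fundamental; the adjustment raises the organ pipe's frequency.
The beat rate fell, so the adjustment moved the organ pipe toward 604.6 Hz — it must have started below the reference.

599.6 Hz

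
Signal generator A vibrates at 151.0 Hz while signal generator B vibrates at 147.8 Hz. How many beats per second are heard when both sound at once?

3.2 Hz

The beat frequency equals the magnitude of the frequency difference.
|151.0 − 147.8| = 3.2 Hz.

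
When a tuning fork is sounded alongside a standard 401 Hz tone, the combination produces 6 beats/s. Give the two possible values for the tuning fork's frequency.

395 Hz or 407 Hz

|f − 401| = 6, so f = 401 ± 6.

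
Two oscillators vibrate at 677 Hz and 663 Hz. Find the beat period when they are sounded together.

0.071 s

f_beat = |677 − 663| = 14 Hz.
Beat period T = 1 / f_beat = 1 / 14 s.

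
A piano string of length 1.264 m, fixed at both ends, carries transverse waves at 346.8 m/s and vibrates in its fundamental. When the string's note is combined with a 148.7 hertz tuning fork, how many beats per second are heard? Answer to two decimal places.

11.52 Hz

For a string fixed at both ends, f_n = n·v/(2L) = 1·346.8/(2·1.264) = 137.1835 Hz.
f_beat = |137.1835 − 148.7| = 11.52 Hz.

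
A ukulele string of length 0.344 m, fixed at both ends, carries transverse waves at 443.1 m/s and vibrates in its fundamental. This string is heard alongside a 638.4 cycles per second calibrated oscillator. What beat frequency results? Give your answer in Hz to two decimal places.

For a string fixed at both ends, f_n = n·v/(2L) = 1·443.1/(2·0.344) = 644.0407 Hz.
f_beat = |644.0407 − 638.4| = 5.64 Hz.

5.64 Hz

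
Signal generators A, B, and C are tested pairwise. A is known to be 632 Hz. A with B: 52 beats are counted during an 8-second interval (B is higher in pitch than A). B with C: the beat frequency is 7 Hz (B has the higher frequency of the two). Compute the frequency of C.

631.5 Hz

A–B: Beat frequency = 52/8 = 6.5 Hz.
B is above A, so f_B = 632 + 6.5 = 638.5 Hz.
C is below B, so f_C = 638.5 − 7 = 631.5 Hz.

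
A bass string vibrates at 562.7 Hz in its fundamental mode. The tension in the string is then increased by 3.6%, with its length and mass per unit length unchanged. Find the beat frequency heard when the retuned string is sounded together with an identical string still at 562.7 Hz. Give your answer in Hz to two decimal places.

10.04 Hz

For a string, f ∝ √T, so the new frequency is 562.7·√1.036 = 572.7390 Hz.
f_beat = |572.7390 − 562.7| = 10.04 Hz.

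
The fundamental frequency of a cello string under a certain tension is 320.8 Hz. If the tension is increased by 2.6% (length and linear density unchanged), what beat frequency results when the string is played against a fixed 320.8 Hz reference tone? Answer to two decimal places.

4.14 Hz

For a string, f ∝ √T, so the new frequency is 320.8·√1.026 = 324.9436 Hz.
f_beat = |324.9436 − 320.8| = 4.14 Hz.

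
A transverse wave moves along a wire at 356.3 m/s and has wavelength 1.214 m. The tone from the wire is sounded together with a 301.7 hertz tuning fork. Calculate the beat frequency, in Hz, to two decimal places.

Source frequency f = v/λ = 356.3/1.214 = 293.4926 Hz.
f_beat = |293.4926 − 301.7| = 8.21 Hz.

8.21 Hz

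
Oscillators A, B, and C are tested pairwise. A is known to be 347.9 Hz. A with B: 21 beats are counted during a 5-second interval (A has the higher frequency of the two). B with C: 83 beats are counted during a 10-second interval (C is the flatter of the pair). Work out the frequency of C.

A–B: Beat frequency = 21/5 = 4.2 Hz.
B is below A, so f_B = 347.9 − 4.2 = 343.7 Hz.
B–C: Beat frequency = 83/10 = 8.3 Hz.
C is below B, so f_C = 343.7 − 8.3 = 335.4 Hz.

335.4 Hz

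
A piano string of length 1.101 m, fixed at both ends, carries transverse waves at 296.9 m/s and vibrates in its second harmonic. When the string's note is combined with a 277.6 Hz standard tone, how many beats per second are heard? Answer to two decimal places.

7.94 Hz

For a string fixed at both ends, f_n = n·v/(2L) = 2·296.9/(2·1.101) = 269.6639 Hz.
f_beat = |269.6639 − 277.6| = 7.94 Hz.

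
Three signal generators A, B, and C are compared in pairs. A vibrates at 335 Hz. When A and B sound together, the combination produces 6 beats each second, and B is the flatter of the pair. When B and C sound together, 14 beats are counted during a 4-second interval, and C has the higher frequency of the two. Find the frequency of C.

332.5 Hz

B is below A, so f_B = 335 − 6 = 329 Hz.
B–C: Beat frequency = 14/4 = 3.5 Hz.
C is above B, so f_C = 329 + 3.5 = 332.5 Hz.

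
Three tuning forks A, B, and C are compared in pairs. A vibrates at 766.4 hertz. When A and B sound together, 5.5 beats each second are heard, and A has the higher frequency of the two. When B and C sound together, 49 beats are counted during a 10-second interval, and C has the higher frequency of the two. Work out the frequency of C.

B is below A, so f_B = 766.4 − 5.5 = 760.9 Hz.
B–C: Beat frequency = 49/10 = 4.9 Hz.
C is above B, so f_C = 760.9 + 4.9 = 765.8 Hz.

765.8 Hz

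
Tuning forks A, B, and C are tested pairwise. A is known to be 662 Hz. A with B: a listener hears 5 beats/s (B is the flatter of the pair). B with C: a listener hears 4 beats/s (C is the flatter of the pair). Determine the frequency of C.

653 Hz

B is below A, so f_B = 662 − 5 = 657 Hz.
C is below B, so f_C = 657 − 4 = 653 Hz.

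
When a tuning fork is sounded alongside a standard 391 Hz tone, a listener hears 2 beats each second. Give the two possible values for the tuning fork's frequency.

|f − 391| = 2, so f = 391 ± 2.

389 Hz or 393 Hz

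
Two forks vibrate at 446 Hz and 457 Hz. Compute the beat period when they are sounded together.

0.091 s

f_beat = |446 − 457| = 11 Hz.
Beat period T = 1 / f_beat = 1 / 11 s.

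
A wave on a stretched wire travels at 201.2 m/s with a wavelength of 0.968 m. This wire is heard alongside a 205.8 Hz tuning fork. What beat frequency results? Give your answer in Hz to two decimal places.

2.05 Hz

Source frequency f = v/λ = 201.2/0.968 = 207.8512 Hz.
f_beat = |207.8512 − 205.8| = 2.05 Hz.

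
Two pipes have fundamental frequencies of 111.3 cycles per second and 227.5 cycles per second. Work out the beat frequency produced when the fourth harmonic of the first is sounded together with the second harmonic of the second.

Fourth harmonic of the first: 4·111.3 = 445.2 Hz.
Second harmonic of the second: 2·227.5 = 455.0 Hz.
f_beat = |445.2 − 455.0| = 9.8 Hz.

9.8 Hz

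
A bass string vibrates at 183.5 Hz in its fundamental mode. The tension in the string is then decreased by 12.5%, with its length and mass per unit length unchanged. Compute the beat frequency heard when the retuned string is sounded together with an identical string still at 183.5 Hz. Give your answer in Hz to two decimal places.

11.85 Hz

For a string, f ∝ √T, so the new frequency is 183.5·√0.875 = 171.6485 Hz.
f_beat = |171.6485 − 183.5| = 11.85 Hz.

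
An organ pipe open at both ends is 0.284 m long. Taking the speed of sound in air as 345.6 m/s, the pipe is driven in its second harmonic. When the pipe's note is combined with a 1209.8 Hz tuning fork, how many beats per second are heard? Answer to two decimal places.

Open pipe: f_n = n·v/(2L) = 2·345.6/(2·0.284) = 1216.9014 Hz.
f_beat = |1216.9014 − 1209.8| = 7.10 Hz.

7.10 Hz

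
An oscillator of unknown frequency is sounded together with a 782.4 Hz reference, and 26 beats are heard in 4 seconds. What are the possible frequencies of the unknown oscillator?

Beat frequency = 26/4 = 6.5 Hz.
|f − 782.4| = 6.5, so f = 782.4 ± 6.5.

775.9 Hz or 788.9 Hz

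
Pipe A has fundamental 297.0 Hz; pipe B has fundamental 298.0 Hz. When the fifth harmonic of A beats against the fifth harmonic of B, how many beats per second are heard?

5.0 Hz

Fifth harmonic of the first: 5·297.0 = 1485.0 Hz.
Fifth harmonic of the second: 5·298.0 = 1490.0 Hz.
f_beat = |1485.0 − 1490.0| = 5.0 Hz.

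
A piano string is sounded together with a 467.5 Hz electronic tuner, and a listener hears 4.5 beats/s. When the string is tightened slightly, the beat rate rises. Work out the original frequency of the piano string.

472 Hz

|f − 467.5| = 4.5, so the piano string was at either 463 Hz or 472 Hz.
Increasing tension raises a string's frequency; the adjustment raises the piano string's frequency.
The beat rate rose, so the adjustment moved the piano string further from 467.5 Hz — it was already above the reference.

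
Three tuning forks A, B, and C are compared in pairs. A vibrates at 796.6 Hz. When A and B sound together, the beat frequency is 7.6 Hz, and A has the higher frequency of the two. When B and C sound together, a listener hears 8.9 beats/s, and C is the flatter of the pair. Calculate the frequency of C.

780.1 Hz

B is below A, so f_B = 796.6 − 7.6 = 789 Hz.
C is below B, so f_C = 789 − 8.9 = 780.1 Hz.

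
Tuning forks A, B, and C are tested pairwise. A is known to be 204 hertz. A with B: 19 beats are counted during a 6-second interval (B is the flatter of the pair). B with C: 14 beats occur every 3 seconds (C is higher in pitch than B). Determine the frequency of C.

205.5 Hz

A–B: Beat frequency = 19/6 = 3.1667 Hz.
B is below A, so f_B = 204 − 3.1667 = 200.8333 Hz.
B–C: Beat frequency = 14/3 = 4.6667 Hz.
C is above B, so f_C = 200.8333 + 4.6667 = 205.5 Hz.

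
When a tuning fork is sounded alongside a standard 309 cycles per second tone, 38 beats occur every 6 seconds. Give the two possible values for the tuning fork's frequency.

Beat frequency = 38/6 = 6.3333 Hz.
|f − 309| = 6.3333, so f = 309 ± 6.3333.

302.6667 Hz or 315.3333 Hz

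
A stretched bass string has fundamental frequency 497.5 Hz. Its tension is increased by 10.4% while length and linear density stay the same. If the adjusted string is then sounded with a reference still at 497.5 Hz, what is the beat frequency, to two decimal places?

For a string, f ∝ √T, so the new frequency is 497.5·√1.104 = 522.7302 Hz.
f_beat = |522.7302 − 497.5| = 25.23 Hz.

25.23 Hz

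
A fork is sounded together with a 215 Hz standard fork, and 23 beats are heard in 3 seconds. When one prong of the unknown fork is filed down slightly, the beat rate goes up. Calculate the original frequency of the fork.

222.6667 Hz

Beat frequency = 23/3 = 7.6667 Hz.
|f − 215| = 7.6667, so the fork was at either 207.3333 Hz or 222.6667 Hz.
Filing a prong removes mass and raises the fork's frequency; the adjustment raises the fork's frequency.
The beat rate rose, so the adjustment moved the fork further from 215 Hz — it was already above the reference.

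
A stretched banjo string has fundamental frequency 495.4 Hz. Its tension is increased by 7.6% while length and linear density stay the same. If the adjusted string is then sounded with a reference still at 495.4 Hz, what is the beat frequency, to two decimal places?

For a string, f ∝ √T, so the new frequency is 495.4·√1.076 = 513.8805 Hz.
f_beat = |513.8805 − 495.4| = 18.48 Hz.

18.48 Hz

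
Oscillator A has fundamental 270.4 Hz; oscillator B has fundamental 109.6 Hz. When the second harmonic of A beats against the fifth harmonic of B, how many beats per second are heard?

7.2 Hz

Second harmonic of the first: 2·270.4 = 540.8 Hz.
Fifth harmonic of the second: 5·109.6 = 548.0 Hz.
f_beat = |540.8 − 548.0| = 7.2 Hz.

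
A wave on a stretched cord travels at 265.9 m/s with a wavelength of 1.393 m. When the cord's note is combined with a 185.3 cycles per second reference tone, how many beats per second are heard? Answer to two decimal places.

5.58 Hz

Source frequency f = v/λ = 265.9/1.393 = 190.8830 Hz.
f_beat = |190.8830 − 185.3| = 5.58 Hz.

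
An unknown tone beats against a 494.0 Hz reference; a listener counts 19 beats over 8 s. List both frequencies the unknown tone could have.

Beat frequency = 19/8 = 2.375 Hz.
|f − 494.0| = 2.375, so f = 494.0 ± 2.375.

491.625 Hz or 496.375 Hz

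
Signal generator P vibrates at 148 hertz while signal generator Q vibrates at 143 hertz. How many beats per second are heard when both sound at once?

5 Hz

The beat frequency equals the magnitude of the frequency difference.
|148 − 143| = 5 Hz.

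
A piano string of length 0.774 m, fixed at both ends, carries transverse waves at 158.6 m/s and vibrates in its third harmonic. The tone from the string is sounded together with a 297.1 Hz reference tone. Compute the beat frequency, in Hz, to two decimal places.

For a string fixed at both ends, f_n = n·v/(2L) = 3·158.6/(2·0.774) = 307.3643 Hz.
f_beat = |307.3643 − 297.1| = 10.26 Hz.

10.26 Hz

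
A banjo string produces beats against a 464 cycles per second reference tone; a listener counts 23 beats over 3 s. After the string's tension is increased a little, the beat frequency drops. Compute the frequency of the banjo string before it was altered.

Beat frequency = 23/3 = 7.6667 Hz.
|f − 464| = 7.6667, so the banjo string was at either 456.3333 Hz or 471.6667 Hz.
Higher tension means higher frequency; the adjustment raises the banjo string's frequency.
The beat rate fell, so the adjustment moved the banjo string toward 464 Hz — it must have started below the reference.

456.3333 Hz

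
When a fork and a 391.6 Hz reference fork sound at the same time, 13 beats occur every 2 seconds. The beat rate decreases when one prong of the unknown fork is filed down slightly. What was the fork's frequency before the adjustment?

Beat frequency = 13/2 = 6.5 Hz.
|f − 391.6| = 6.5, so the fork was at either 385.1 Hz or 398.1 Hz.
Filing a prong removes mass and raises the fork's frequency; the adjustment raises the fork's frequency.
The beat rate fell, so the adjustment moved the fork toward 391.6 Hz — it must have started below the reference.

385.1 Hz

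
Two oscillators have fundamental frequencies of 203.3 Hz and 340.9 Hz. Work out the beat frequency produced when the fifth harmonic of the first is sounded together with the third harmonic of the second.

6.2 Hz

Fifth harmonic of the first: 5·203.3 = 1016.5 Hz.
Third harmonic of the second: 3·340.9 = 1022.7 Hz.
f_beat = |1016.5 − 1022.7| = 6.2 Hz.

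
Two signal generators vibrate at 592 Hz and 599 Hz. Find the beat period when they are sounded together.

f_beat = |592 − 599| = 7 Hz.
Beat period T = 1 / f_beat = 1 / 7 s.

0.143 s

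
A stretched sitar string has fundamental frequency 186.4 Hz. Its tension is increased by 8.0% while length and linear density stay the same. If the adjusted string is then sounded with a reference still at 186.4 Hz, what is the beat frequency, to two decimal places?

For a string, f ∝ √T, so the new frequency is 186.4·√1.080 = 193.7126 Hz.
f_beat = |193.7126 − 186.4| = 7.31 Hz.

7.31 Hz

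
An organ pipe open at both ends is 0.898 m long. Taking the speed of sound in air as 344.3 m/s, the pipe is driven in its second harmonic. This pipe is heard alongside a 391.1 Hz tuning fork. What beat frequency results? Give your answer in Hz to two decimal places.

Open pipe: f_n = n·v/(2L) = 2·344.3/(2·0.898) = 383.4076 Hz.
f_beat = |383.4076 − 391.1| = 7.69 Hz.

7.69 Hz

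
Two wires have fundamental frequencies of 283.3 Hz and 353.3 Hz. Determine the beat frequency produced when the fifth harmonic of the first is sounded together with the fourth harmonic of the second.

3.3 Hz

Fifth harmonic of the first: 5·283.3 = 1416.5 Hz.
Fourth harmonic of the second: 4·353.3 = 1413.2 Hz.
f_beat = |1416.5 − 1413.2| = 3.3 Hz.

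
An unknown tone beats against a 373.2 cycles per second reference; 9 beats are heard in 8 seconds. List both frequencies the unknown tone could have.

Beat frequency = 9/8 = 1.125 Hz.
|f − 373.2| = 1.125, so f = 373.2 ± 1.125.

372.075 Hz or 374.325 Hz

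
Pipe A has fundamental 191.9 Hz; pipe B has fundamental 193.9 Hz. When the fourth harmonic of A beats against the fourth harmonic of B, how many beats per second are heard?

8.0 Hz

Fourth harmonic of the first: 4·191.9 = 767.6 Hz.
Fourth harmonic of the second: 4·193.9 = 775.6 Hz.
f_beat = |767.6 − 775.6| = 8.0 Hz.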